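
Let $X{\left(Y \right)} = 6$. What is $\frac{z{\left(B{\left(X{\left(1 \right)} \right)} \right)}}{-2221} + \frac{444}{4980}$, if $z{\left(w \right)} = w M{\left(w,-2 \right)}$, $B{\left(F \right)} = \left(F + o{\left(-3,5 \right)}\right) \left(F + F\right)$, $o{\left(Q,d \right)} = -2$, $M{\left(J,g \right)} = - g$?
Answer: $\frac{42337}{921715} \approx 0.045933$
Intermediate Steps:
$B{\left(F \right)} = 2 F \left(-2 + F\right)$ ($B{\left(F \right)} = \left(F - 2\right) \left(F + F\right) = \left(-2 + F\right) 2 F = 2 F \left(-2 + F\right)$)
$z{\left(w \right)} = 2 w$ ($z{\left(w \right)} = w \left(\left(-1\right) \left(-2\right)\right) = w 2 = 2 w$)
$\frac{z{\left(B{\left(X{\left(1 \right)} \right)} \right)}}{-2221} + \frac{444}{4980} = \frac{2 \cdot 2 \cdot 6 \left(-2 + 6\right)}{-2221} + \frac{444}{4980} = 2 \cdot 2 \cdot 6 \cdot 4 \left(- \frac{1}{2221}\right) + 444 \cdot \frac{1}{4980} = 2 \cdot 48 \left(- \frac{1}{2221}\right) + \frac{37}{415} = 96 \left(- \frac{1}{2221}\right) + \frac{37}{415} = - \frac{96}{2221} + \frac{37}{415} = \frac{42337}{921715}$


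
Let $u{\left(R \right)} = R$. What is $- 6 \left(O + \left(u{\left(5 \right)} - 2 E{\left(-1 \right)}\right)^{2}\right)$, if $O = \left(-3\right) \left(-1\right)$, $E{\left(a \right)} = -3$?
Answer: $-744$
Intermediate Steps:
$O = 3$
$- 6 \left(O + \left(u{\left(5 \right)} - 2 E{\left(-1 \right)}\right)^{2}\right) = - 6 \left(3 + \left(5 - -6\right)^{2}\right) = - 6 \left(3 + \left(5 + 6\right)^{2}\right) = - 6 \left(3 + 11^{2}\right) = - 6 \left(3 + 121\right) = \left(-6\right) 124 = -744$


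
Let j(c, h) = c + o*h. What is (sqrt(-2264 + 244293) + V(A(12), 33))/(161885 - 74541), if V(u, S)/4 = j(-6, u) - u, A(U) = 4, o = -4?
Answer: -13/10918 + sqrt(242029)/87344 ≈ 0.0044418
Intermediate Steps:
j(c, h) = c - 4*h
V(u, S) = -24 - 20*u (V(u, S) = 4*((-6 - 4*u) - u) = 4*(-6 - 5*u) = -24 - 20*u)
(sqrt(-2264 + 244293) + V(A(12), 33))/(161885 - 74541) = (sqrt(-2264 + 244293) + (-24 - 20*4))/(161885 - 74541) = (sqrt(242029) + (-24 - 80))/87344 = (sqrt(242029) - 104)*(1/87344) = (-104 + sqrt(242029))*(1/87344) = -13/10918 + sqrt(242029)/87344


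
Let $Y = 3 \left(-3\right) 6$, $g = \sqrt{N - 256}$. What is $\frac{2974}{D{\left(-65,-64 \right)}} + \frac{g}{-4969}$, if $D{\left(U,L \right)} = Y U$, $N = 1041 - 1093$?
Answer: $\frac{1487}{1755} - \frac{2 i \sqrt{77}}{4969} \approx 0.84729 - 0.0035319 i$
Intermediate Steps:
$N = -52$ ($N = 1041 - 1093 = -52$)
$g = 2 i \sqrt{77}$ ($g = \sqrt{-52 - 256} = \sqrt{-308} = 2 i \sqrt{77} \approx 17.55 i$)
$Y = -54$ ($Y = \left(-9\right) 6 = -54$)
$D{\left(U,L \right)} = - 54 U$
$\frac{2974}{D{\left(-65,-64 \right)}} + \frac{g}{-4969} = \frac{2974}{\left(-54\right) \left(-65\right)} + \frac{2 i \sqrt{77}}{-4969} = \frac{2974}{3510} + 2 i \sqrt{77} \left(- \frac{1}{4969}\right) = 2974 \cdot \frac{1}{3510} - \frac{2 i \sqrt{77}}{4969} = \frac{1487}{1755} - \frac{2 i \sqrt{77}}{4969}$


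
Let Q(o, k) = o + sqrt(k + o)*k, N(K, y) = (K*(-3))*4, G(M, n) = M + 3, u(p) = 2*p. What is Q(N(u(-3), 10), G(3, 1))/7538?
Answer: 36/3769 + 3*sqrt(78)/3769 ≈ 0.016581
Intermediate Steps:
G(M, n) = 3 + M
N(K, y) = -12*K (N(K, y) = -3*K*4 = -12*K)
Q(o, k) = o + k*sqrt(k + o)
Q(N(u(-3), 10), G(3, 1))/7538 = (-24*(-3) + (3 + 3)*sqrt((3 + 3) - 24*(-3)))/7538 = (-12*(-6) + 6*sqrt(6 - 12*(-6)))*(1/7538) = (72 + 6*sqrt(6 + 72))*(1/7538) = (72 + 6*sqrt(78))*(1/7538) = 36/3769 + 3*sqrt(78)/3769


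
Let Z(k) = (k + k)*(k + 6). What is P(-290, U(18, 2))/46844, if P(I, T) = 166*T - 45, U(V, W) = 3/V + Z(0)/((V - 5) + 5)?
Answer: -13/35133 ≈ -0.00037002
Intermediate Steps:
Z(k) = 2*k*(6 + k) (Z(k) = (2*k)*(6 + k) = 2*k*(6 + k))
U(V, W) = 3/V (U(V, W) = 3/V + (2*0*(6 + 0))/((V - 5) + 5) = 3/V + (2*0*6)/((-5 + V) + 5) = 3/V + 0/V = 3/V + 0 = 3/V)
P(I, T) = -45 + 166*T
P(-290, U(18, 2))/46844 = (-45 + 166*(3/18))/46844 = (-45 + 166*(3*(1/18)))*(1/46844) = (-45 + 166*(1/6))*(1/46844) = (-45 + 83/3)*(1/46844) = -52/3*1/46844 = -13/35133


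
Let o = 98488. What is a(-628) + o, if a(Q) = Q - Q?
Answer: 98488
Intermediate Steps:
a(Q) = 0
a(-628) + o = 0 + 98488 = 98488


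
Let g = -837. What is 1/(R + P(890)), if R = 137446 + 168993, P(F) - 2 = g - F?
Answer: 1/304714 ≈ 3.2818e-6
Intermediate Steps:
P(F) = -835 - F (P(F) = 2 + (-837 - F) = -835 - F)
R = 306439
1/(R + P(890)) = 1/(306439 + (-835 - 1*890)) = 1/(306439 + (-835 - 890)) = 1/(306439 - 1725) = 1/304714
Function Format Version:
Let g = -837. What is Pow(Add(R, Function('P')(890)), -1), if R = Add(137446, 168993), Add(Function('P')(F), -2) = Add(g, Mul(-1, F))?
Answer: Rational(1, 304714) ≈ 3.2818e-6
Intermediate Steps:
Function('P')(F) = Add(-835, Mul(-1, F)) (Function('P')(F) = Add(2, Add(-837, Mul(-1, F))) = Add(-835, Mul(-1, F)))
R = 306439
Pow(Add(R, Function('P')(890)), -1) = Pow(Add(306439, Add(-835, Mul(-1, 890))), -1) = Pow(Add(306439, Add(-835, -890)), -1) = Pow(Add(306439, -1725), -1) = Pow(304714, -1) = Rational(1, 304714)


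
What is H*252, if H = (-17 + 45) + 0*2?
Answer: 7056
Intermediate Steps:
H = 28 (H = 28 + 0 = 28)
H*252 = 28*252 = 7056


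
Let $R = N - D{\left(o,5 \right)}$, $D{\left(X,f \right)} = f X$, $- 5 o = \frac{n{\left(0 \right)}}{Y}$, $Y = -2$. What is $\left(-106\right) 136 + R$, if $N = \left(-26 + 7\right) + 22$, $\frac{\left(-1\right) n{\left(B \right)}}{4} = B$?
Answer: $-14413$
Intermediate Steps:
$n{\left(B \right)} = - 4 B$
$o = 0$ ($o = - \frac{\left(-4\right) 0 \frac{1}{-2}}{5} = - \frac{0 \left(- \frac{1}{2}\right)}{5} = \left(- \frac{1}{5}\right) 0 = 0$)
$D{\left(X,f \right)} = X f$
$N = 3$ ($N = -19 + 22 = 3$)
$R = 3$ ($R = 3 - 0 \cdot 5 = 3 - 0 = 3 + 0 = 3$)
$\left(-106\right) 136 + R = \left(-106\right) 136 + 3 = -14416 + 3 = -14413$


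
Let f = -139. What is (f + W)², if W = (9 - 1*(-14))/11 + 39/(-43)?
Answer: 4249344969/223729 ≈ 18993.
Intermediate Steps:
W = 560/473 (W = (9 + 14)*(1/11) + 39*(-1/43) = 23*(1/11) - 39/43 = 23/11 - 39/43 = 560/473 ≈ 1.1839)
(f + W)² = (-139 + 560/473)² = (-65187/473)² = 4249344969/223729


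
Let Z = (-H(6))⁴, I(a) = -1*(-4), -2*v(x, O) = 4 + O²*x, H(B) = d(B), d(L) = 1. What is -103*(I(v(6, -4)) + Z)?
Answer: -515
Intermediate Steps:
H(B) = 1
v(x, O) = -2 - x*O²/2 (v(x, O) = -(4 + O²*x)/2 = -(4 + x*O²)/2 = -2 - x*O²/2)
I(a) = 4
Z = 1 (Z = (-1*1)⁴ = (-1)⁴ = 1)
-103*(I(v(6, -4)) + Z) = -103*(4 + 1) = -103*5 = -515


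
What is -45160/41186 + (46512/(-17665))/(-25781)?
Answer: -10282456600084/9378492169445 ≈ -1.0964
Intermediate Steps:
-45160/41186 + (46512/(-17665))/(-25781) = -45160*1/41186 + (46512*(-1/17665))*(-1/25781) = -22580/20593 - 46512/17665*(-1/25781) = -22580/20593 + 46512/455421365 = -10282456600084/9378492169445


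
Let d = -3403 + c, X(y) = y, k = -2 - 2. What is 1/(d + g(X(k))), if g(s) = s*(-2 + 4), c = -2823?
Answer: -1/6234 ≈ -0.00016041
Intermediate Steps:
k = -4
g(s) = 2*s (g(s) = s*2 = 2*s)
d = -6226 (d = -3403 - 2823 = -6226)
1/(d + g(X(k))) = 1/(-6226 + 2*(-4)) = 1/(-6226 - 8) = 1/(-6234) = -1/6234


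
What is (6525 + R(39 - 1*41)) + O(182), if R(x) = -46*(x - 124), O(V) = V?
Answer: 12503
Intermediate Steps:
R(x) = 5704 - 46*x (R(x) = -46*(-124 + x) = 5704 - 46*x)
(6525 + R(39 - 1*41)) + O(182) = (6525 + (5704 - 46*(39 - 1*41))) + 182 = (6525 + (5704 - 46*(39 - 41))) + 182 = (6525 + (5704 - 46*(-2))) + 182 = (6525 + (5704 + 92)) + 182 = (6525 + 5796) + 182 = 12321 + 182 = 12503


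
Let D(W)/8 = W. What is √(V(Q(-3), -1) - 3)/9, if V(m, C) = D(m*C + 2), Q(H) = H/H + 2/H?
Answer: √93/27 ≈ 0.35717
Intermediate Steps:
D(W) = 8*W
Q(H) = 1 + 2/H
V(m, C) = 16 + 8*C*m (V(m, C) = 8*(m*C + 2) = 8*(C*m + 2) = 8*(2 + C*m) = 16 + 8*C*m)
√(V(Q(-3), -1) - 3)/9 = √((16 + 8*(-1)*((2 - 3)/(-3))) - 3)/9 = √((16 + 8*(-1)*(-⅓*(-1))) - 3)/9 = √((16 + 8*(-1)*(⅓)) - 3)/9 = √((16 - 8/3) - 3)/9 = √(40/3 - 3)/9 = √(31/3)/9 = (√93/3)/9 = √93/27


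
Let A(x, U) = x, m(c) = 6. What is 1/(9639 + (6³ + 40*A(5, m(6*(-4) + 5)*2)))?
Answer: 1/10055 ≈ 9.9453e-5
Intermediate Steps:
1/(9639 + (6³ + 40*A(5, m(6*(-4) + 5)*2))) = 1/(9639 + (6³ + 40*5)) = 1/(9639 + (216 + 200)) = 1/(9639 + 416) = 1/10055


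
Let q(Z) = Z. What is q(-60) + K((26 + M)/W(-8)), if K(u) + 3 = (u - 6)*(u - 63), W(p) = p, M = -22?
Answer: 1399/4 ≈ 349.75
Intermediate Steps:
K(u) = -3 + (-63 + u)*(-6 + u) (K(u) = -3 + (u - 6)*(u - 63) = -3 + (-6 + u)*(-63 + u) = -3 + (-63 + u)*(-6 + u))
q(-60) + K((26 + M)/W(-8)) = -60 + (375 + ((26 - 22)/(-8))² - 69*(26 - 22)/(-8)) = -60 + (375 + (4*(-⅛))² - 276*(-1)/8) = -60 + (375 + (-½)² - 69*(-½)) = -60 + (375 + ¼ + 69/2) = -60 + 1639/4 = 1399/4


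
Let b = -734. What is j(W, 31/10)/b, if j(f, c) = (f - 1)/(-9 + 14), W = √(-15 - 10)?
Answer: 1/3670 - I/734 ≈ 0.00027248 - 0.0013624*I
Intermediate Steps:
W = 5*I (W = √(-25) = 5*I ≈ 5.0*I)
j(f, c) = -⅕ + f/5 (j(f, c) = (-1 + f)/5 = (-1 + f)*(⅕) = -⅕ + f/5)
j(W, 31/10)/b = (-⅕ + (5*I)/5)/(-734) = (-⅕ + I)*(-1/734) = 1/3670 - I/734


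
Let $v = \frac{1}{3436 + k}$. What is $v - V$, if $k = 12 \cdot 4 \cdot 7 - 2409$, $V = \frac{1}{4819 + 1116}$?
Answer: $\frac{4572}{8089405} \approx 0.00056518$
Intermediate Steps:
$V = \frac{1}{5935} \approx 0.00016849$
$k = -2073$ ($k = 48 \cdot 7 - 2409 = 336 - 2409 = -2073$)
$v = \frac{1}{1363}$ ($v = \frac{1}{3436 - 2073} = \frac{1}{1363} \approx 0.00073368$)
$v - V = \frac{1}{1363} - \frac{1}{5935} = \frac{4572}{8089405}$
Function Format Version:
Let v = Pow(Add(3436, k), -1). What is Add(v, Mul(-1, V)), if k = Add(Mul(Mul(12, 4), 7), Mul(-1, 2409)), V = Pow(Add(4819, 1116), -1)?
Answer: Rational(4572, 8089405) ≈ 0.00056518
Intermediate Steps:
V = Rational(1, 5935) (V = Pow(5935, -1) = Rational(1, 5935) ≈ 0.00016849)
k = -2073 (k = Add(Mul(48, 7), -2409) = Add(336, -2409) = -2073)
v = Rational(1, 1363) (v = Pow(Add(3436, -2073), -1) = Pow(1363, -1) = Rational(1, 1363) ≈ 0.00073368)
Add(v, Mul(-1, V)) = Add(Rational(1, 1363), Mul(-1, Rational(1, 5935))) = Add(Rational(1, 1363), Rational(-1, 5935)) = Rational(4572, 8089405)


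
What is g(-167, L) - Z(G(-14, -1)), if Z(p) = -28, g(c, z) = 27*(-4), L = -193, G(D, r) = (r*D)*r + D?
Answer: -80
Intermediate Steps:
G(D, r) = D + D*r² (G(D, r) = (D*r)*r + D = D*r² + D = D + D*r²)
g(c, z) = -108
g(-167, L) - Z(G(-14, -1)) = -108 - 1*(-28) = -108 + 28 = -80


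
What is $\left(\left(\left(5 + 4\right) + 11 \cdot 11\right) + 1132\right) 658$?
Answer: $830396$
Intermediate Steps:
$\left(\left(\left(5 + 4\right) + 11 \cdot 11\right) + 1132\right) 658 = \left(\left(9 + 121\right) + 1132\right) 658 = \left(130 + 1132\right) 658 = 1262 \cdot 658 = 830396$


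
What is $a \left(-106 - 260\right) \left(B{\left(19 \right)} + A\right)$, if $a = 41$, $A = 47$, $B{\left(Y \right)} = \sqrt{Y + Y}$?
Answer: $-705282 - 15006 \sqrt{38} \approx -7.9779 \cdot 10^{5}$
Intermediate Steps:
$B{\left(Y \right)} = \sqrt{2} \sqrt{Y}$ ($B{\left(Y \right)} = \sqrt{2 Y} = \sqrt{2} \sqrt{Y}$)
$a \left(-106 - 260\right) \left(B{\left(19 \right)} + A\right) = 41 \left(-106 - 260\right) \left(\sqrt{2} \sqrt{19} + 47\right) = 41 \left(- 366 \left(\sqrt{38} + 47\right)\right) = 41 \left(- 366 \left(47 + \sqrt{38}\right)\right) = 41 \left(-17202 - 366 \sqrt{38}\right) = -705282 - 15006 \sqrt{38}$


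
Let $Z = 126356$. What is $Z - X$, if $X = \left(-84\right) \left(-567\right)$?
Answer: $78728$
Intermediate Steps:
$X = 47628$
$Z - X = 126356 - 47628 = 78728$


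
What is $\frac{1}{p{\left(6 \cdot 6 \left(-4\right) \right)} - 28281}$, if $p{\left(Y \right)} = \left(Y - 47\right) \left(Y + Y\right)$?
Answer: $\frac{1}{26727} \approx 3.7415 \cdot 10^{-5}$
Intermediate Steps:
$p{\left(Y \right)} = 2 Y \left(-47 + Y\right)$ ($p{\left(Y \right)} = \left(-47 + Y\right) 2 Y = 2 Y \left(-47 + Y\right)$)
$\frac{1}{p{\left(6 \cdot 6 \left(-4\right) \right)} - 28281} = \frac{1}{2 \cdot 6 \cdot 6 \left(-4\right) \left(-47 + 6 \cdot 6 \left(-4\right)\right) - 28281} = \frac{1}{2 \cdot 36 \left(-4\right) \left(-47 + 36 \left(-4\right)\right) - 28281} = \frac{1}{2 \left(-144\right) \left(-47 - 144\right) - 28281} = \frac{1}{2 \left(-144\right) \left(-191\right) - 28281} = \frac{1}{55008 - 28281} = \frac{1}{26727}$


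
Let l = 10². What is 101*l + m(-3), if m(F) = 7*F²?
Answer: 10163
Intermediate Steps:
l = 100
101*l + m(-3) = 101*100 + 7*(-3)² = 10100 + 7*9 = 10100 + 63 = 10163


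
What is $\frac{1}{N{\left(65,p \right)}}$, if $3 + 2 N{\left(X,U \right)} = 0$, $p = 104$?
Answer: $- \frac{2}{3} \approx -0.66667$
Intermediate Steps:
$N{\left(X,U \right)} = - \frac{3}{2}$ ($N{\left(X,U \right)} = - \frac{3}{2} + \frac{1}{2} \cdot 0 = - \frac{3}{2} + 0 = - \frac{3}{2}$)
$\frac{1}{N{\left(65,p \right)}} = \frac{1}{- \frac{3}{2}} = - \frac{2}{3}$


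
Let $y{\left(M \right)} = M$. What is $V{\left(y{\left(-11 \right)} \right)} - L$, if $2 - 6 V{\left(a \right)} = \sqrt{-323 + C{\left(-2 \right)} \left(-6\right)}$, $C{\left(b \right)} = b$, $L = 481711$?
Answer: $- \frac{1445132}{3} - \frac{i \sqrt{311}}{6} \approx -4.8171 \cdot 10^{5} - 2.9392 i$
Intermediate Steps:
$V{\left(a \right)} = \frac{1}{3} - \frac{i \sqrt{311}}{6}$ ($V{\left(a \right)} = \frac{1}{3} - \frac{\sqrt{-323 - -12}}{6} = \frac{1}{3} - \frac{\sqrt{-323 + 12}}{6} = \frac{1}{3} - \frac{\sqrt{-311}}{6} = \frac{1}{3} - \frac{i \sqrt{311}}{6}$)
$V{\left(y{\left(-11 \right)} \right)} - L = \left(\frac{1}{3} - \frac{i \sqrt{311}}{6}\right) - 481711 = - \frac{1445132}{3} - \frac{i \sqrt{311}}{6}$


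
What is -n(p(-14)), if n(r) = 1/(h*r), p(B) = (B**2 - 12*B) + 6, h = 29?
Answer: -1/10730 ≈ -9.3197e-5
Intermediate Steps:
p(B) = 6 + B**2 - 12*B
n(r) = 1/(29*r)
-n(p(-14)) = -1/(29*(6 + (-14)**2 - 12*(-14))) = -1/(29*(6 + 196 + 168)) = -1/(29*370) = -1*1/10730 = -1/10730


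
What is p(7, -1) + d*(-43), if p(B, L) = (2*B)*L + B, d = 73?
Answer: -3146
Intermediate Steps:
p(B, L) = B + 2*B*L (p(B, L) = 2*B*L + B = B + 2*B*L)
p(7, -1) + d*(-43) = 7*(1 + 2*(-1)) + 73*(-43) = 7*(1 - 2) - 3139 = 7*(-1) - 3139 = -7 - 3139 = -3146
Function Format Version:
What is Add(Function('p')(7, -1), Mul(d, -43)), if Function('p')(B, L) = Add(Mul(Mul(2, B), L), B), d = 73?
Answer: -3146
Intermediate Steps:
Function('p')(B, L) = Add(B, Mul(2, B, L)) (Function('p')(B, L) = Add(Mul(2, B, L), B) = Add(B, Mul(2, B, L)))
Add(Function('p')(7, -1), Mul(d, -43)) = Add(Mul(7, Add(1, Mul(2, -1))), Mul(73, -43)) = Add(Mul(7, Add(1, -2)), -3139) = Add(Mul(7, -1), -3139) = Add(-7, -3139) = -3146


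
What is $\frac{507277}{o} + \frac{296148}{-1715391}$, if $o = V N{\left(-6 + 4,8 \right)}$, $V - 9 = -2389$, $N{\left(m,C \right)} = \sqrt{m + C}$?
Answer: $- \frac{98716}{571797} - \frac{507277 \sqrt{6}}{14280} \approx -87.187$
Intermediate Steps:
$N{\left(m,C \right)} = \sqrt{C + m}$
$V = -2380$ ($V = 9 - 2389 = -2380$)
$o = - 2380 \sqrt{6}$ ($o = - 2380 \sqrt{8 + \left(-6 + 4\right)} = - 2380 \sqrt{8 - 2} = - 2380 \sqrt{6} \approx -5829.8$)
$\frac{507277}{o} + \frac{296148}{-1715391} = \frac{507277}{\left(-2380\right) \sqrt{6}} + \frac{296148}{-1715391} = 507277 \left(- \frac{\sqrt{6}}{14280}\right) + 296148 \left(- \frac{1}{1715391}\right) = - \frac{507277 \sqrt{6}}{14280} - \frac{98716}{571797} = - \frac{98716}{571797} - \frac{507277 \sqrt{6}}{14280}$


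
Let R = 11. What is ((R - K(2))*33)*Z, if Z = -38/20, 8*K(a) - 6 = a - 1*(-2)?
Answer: -24453/40 ≈ -611.33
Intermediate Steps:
K(a) = 1 + a/8 (K(a) = ¾ + (a - 1*(-2))/8 = ¾ + (a + 2)/8 = ¾ + (2 + a)/8 = ¾ + (¼ + a/8) = 1 + a/8)
Z = -19/10 (Z = -38*1/20 = -19/10 ≈ -1.9000)
((R - K(2))*33)*Z = ((11 - (1 + (⅛)*2))*33)*(-19/10) = ((11 - (1 + ¼))*33)*(-19/10) = ((11 - 1*5/4)*33)*(-19/10) = ((11 - 5/4)*33)*(-19/10) = ((39/4)*33)*(-19/10) = (1287/4)*(-19/10) = -24453/40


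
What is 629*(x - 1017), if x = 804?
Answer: -133977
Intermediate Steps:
629*(x - 1017) = 629*(804 - 1017) = 629*(-213) = -133977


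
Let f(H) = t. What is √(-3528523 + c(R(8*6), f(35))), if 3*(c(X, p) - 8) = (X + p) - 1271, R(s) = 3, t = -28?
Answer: I*√3528947 ≈ 1878.5*I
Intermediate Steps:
f(H) = -28
c(X, p) = -1247/3 + X/3 + p/3 (c(X, p) = 8 + ((X + p) - 1271)/3 = 8 + (-1271 + X + p)/3 = 8 + (-1271/3 + X/3 + p/3) = -1247/3 + X/3 + p/3)
√(-3528523 + c(R(8*6), f(35))) = √(-3528523 + (-1247/3 + (⅓)*3 + (⅓)*(-28))) = √(-3528523 + (-1247/3 + 1 - 28/3)) = √(-3528523 - 424) = √(-3528947) = I*√3528947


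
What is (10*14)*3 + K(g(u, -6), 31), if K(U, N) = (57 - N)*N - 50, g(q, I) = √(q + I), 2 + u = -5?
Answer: 1176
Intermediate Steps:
u = -7 (u = -2 - 5 = -7)
g(q, I) = √(I + q)
K(U, N) = -50 + N*(57 - N) (K(U, N) = N*(57 - N) - 50 = -50 + N*(57 - N))
(10*14)*3 + K(g(u, -6), 31) = (10*14)*3 + (-50 - 1*31² + 57*31) = 140*3 + (-50 - 1*961 + 1767) = 420 + (-50 - 961 + 1767) = 420 + 756 = 1176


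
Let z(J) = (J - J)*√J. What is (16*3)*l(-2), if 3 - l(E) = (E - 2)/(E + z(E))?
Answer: 48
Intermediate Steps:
z(J) = 0 (z(J) = 0*√J = 0)
l(E) = 3 - (-2 + E)/E (l(E) = 3 - (E - 2)/(E + 0) = 3 - (-2 + E)/E)
(16*3)*l(-2) = (16*3)*(2 + 2/(-2)) = 48*(2 + 2*(-½)) = 48*(2 - 1) = 48*1 = 48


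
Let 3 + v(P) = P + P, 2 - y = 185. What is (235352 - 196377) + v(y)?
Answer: 38606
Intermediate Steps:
y = -183 (y = 2 - 1*185 = 2 - 185 = -183)
v(P) = -3 + 2*P (v(P) = -3 + (P + P) = -3 + 2*P)
(235352 - 196377) + v(y) = (235352 - 196377) + (-3 + 2*(-183)) = 38975 + (-3 - 366) = 38975 - 369 = 38606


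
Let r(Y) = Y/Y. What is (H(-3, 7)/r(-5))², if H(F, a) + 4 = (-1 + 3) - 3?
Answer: 25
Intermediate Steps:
r(Y) = 1
H(F, a) = -5 (H(F, a) = -4 + ((-1 + 3) - 3) = -4 + (2 - 3) = -4 - 1 = -5)
(H(-3, 7)/r(-5))² = (-5/1)² = (-5*1)² = (-5)² = 25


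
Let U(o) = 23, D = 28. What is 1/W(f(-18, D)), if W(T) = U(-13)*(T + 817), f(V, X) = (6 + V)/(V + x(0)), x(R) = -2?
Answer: 5/94024 ≈ 5.3178e-5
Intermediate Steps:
f(V, X) = (6 + V)/(-2 + V) (f(V, X) = (6 + V)/(V - 2) = (6 + V)/(-2 + V))
W(T) = 18791 + 23*T (W(T) = 23*(T + 817) = 23*(817 + T) = 18791 + 23*T)
1/W(f(-18, D)) = 1/(18791 + 23*((6 - 18)/(-2 - 18))) = 1/(18791 + 23*(-12/(-20))) = 1/(18791 + 23*(-1/20*(-12))) = 1/(18791 + 23*(⅗)) = 1/(18791 + 69/5) = 1/(94024/5) = 5/94024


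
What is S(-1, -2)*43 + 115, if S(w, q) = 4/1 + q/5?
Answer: 1349/5 ≈ 269.80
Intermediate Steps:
S(w, q) = 4 + q/5 (S(w, q) = 4*1 + q*(1/5) = 4 + q/5)
S(-1, -2)*43 + 115 = (4 + (1/5)*(-2))*43 + 115 = (4 - 2/5)*43 + 115 = (18/5)*43 + 115 = 774/5 + 115 = 1349/5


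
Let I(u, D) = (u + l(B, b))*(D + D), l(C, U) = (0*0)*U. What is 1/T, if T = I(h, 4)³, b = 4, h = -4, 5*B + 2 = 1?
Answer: -1/32768 ≈ -3.0518e-5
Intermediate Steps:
B = -⅕ (B = -⅖ + (⅕)*1 = -⅖ + ⅕ = -⅕ ≈ -0.20000)
l(C, U) = 0 (l(C, U) = 0*U = 0)
I(u, D) = 2*D*u (I(u, D) = (u + 0)*(D + D) = u*(2*D) = 2*D*u)
T = -32768 (T = (2*4*(-4))³ = (-32)³ = -32768)
1/T = 1/(-32768) = -1/32768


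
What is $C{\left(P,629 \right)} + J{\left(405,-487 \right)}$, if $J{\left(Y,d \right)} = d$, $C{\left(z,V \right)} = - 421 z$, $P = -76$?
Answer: $31509$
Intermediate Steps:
$C{\left(P,629 \right)} + J{\left(405,-487 \right)} = \left(-421\right) \left(-76\right) - 487 = 31996 - 487 = 31509$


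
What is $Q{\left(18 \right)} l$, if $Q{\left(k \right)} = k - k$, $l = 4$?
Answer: $0$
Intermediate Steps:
$Q{\left(k \right)} = 0$
$Q{\left(18 \right)} l = 0 \cdot 4 = 0$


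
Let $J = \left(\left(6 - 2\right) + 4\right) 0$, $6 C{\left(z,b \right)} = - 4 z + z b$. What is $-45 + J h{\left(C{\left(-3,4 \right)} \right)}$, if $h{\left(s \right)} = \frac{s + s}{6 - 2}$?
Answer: $-45$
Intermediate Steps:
$C{\left(z,b \right)} = - \frac{2 z}{3} + \frac{b z}{6}$ ($C{\left(z,b \right)} = \frac{- 4 z + z b}{6} = \frac{- 4 z + b z}{6} = - \frac{2 z}{3} + \frac{b z}{6}$)
$h{\left(s \right)} = \frac{s}{2}$ ($h{\left(s \right)} = \frac{2 s}{4} = 2 s \frac{1}{4} = \frac{s}{2}$)
$J = 0$ ($J = \left(4 + 4\right) 0 = 8 \cdot 0 = 0$)
$-45 + J h{\left(C{\left(-3,4 \right)} \right)} = -45 + 0 \frac{\frac{1}{6} \left(-3\right) \left(-4 + 4\right)}{2} = -45 + 0 \frac{\frac{1}{6} \left(-3\right) 0}{2} = -45 + 0 \cdot \frac{1}{2} \cdot 0 = -45 + 0 \cdot 0 = -45 + 0 = -45$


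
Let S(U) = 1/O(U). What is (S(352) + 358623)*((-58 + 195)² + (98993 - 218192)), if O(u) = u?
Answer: -576264130805/16 ≈ -3.6016e+10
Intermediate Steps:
S(U) = 1/U
(S(352) + 358623)*((-58 + 195)² + (98993 - 218192)) = (1/352 + 358623)*((-58 + 195)² + (98993 - 218192)) = (1/352 + 358623)*(137² - 119199) = 126235297*(18769 - 119199)/352 = (126235297/352)*(-100430) = -576264130805/16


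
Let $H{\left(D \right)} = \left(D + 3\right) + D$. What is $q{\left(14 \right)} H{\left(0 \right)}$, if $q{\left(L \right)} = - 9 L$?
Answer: $-378$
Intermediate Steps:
$H{\left(D \right)} = 3 + 2 D$ ($H{\left(D \right)} = \left(3 + D\right) + D = 3 + 2 D$)
$q{\left(14 \right)} H{\left(0 \right)} = \left(-9\right) 14 \left(3 + 2 \cdot 0\right) = - 126 \left(3 + 0\right) = \left(-126\right) 3 = -378$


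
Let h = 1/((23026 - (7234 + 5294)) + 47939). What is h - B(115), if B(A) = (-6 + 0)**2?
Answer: -2103731/58437 ≈ -36.000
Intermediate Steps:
h = 1/58437 (h = 1/((23026 - 1*12528) + 47939) = 1/((23026 - 12528) + 47939) = 1/(10498 + 47939) = 1/58437 ≈ 1.7112e-5)
B(A) = 36 (B(A) = (-6)**2 = 36)
h - B(115) = 1/58437 - 1*36 = 1/58437 - 36 = -2103731/58437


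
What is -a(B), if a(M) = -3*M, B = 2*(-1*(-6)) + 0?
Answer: 36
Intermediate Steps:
B = 12 (B = 2*6 + 0 = 12 + 0 = 12)
-a(B) = -(-3)*12 = -1*(-36) = 36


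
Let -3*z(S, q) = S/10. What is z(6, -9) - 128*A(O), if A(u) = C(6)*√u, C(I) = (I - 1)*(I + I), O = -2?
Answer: -⅕ - 7680*I*√2 ≈ -0.2 - 10861.0*I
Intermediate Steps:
z(S, q) = -S/30 (z(S, q) = -S/(3*10) = -S/30)
C(I) = 2*I*(-1 + I) (C(I) = (-1 + I)*(2*I) = 2*I*(-1 + I))
A(u) = 60*√u (A(u) = (2*6*(-1 + 6))*√u = (2*6*5)*√u = 60*√u)
z(6, -9) - 128*A(O) = -1/30*6 - 7680*√(-2) = -⅕ - 7680*I*√2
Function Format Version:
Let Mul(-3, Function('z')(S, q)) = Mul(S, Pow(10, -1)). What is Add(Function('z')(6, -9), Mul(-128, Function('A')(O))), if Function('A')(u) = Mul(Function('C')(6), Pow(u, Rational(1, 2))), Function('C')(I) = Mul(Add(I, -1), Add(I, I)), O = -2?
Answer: Add(Rational(-1, 5), Mul(-7680, I, Pow(2, Rational(1, 2)))) ≈ Add(-0.20000, Mul(-10861., I))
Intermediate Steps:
Function('z')(S, q) = Mul(Rational(-1, 30), S) (Function('z')(S, q) = Mul(Rational(-1, 3), Mul(S, Pow(10, -1))) = Mul(Rational(-1, 3), Mul(S, Rational(1, 10))) = Mul(Rational(-1, 3), Mul(Rational(1, 10), S)) = Mul(Rational(-1, 30), S))
Function('C')(I) = Mul(2, I, Add(-1, I)) (Function('C')(I) = Mul(Add(-1, I), Mul(2, I)) = Mul(2, I, Add(-1, I)))
Function('A')(u) = Mul(60, Pow(u, Rational(1, 2))) (Function('A')(u) = Mul(Mul(2, 6, Add(-1, 6)), Pow(u, Rational(1, 2))) = Mul(Mul(2, 6, 5), Pow(u, Rational(1, 2))) = Mul(60, Pow(u, Rational(1, 2))))
Add(Function('z')(6, -9), Mul(-128, Function('A')(O))) = Add(Mul(Rational(-1, 30), 6), Mul(-128, Mul(60, Pow(-2, Rational(1, 2))))) = Add(Rational(-1, 5), Mul(-128, Mul(60, Mul(I, Pow(2, Rational(1, 2)))))) = Add(Rational(-1, 5), Mul(-128, Mul(60, I, Pow(2, Rational(1, 2))))) = Add(Rational(-1, 5), Mul(-7680, I, Pow(2, Rational(1, 2))))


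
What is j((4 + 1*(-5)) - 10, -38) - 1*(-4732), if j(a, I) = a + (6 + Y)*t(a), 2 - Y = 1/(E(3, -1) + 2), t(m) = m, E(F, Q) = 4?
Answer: 27809/6 ≈ 4634.8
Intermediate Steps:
Y = 11/6 (Y = 2 - 1/(4 + 2) = 2 - 1/6 = 2 - 1*⅙ = 2 - ⅙ = 11/6 ≈ 1.8333)
j(a, I) = 53*a/6 (j(a, I) = a + (6 + 11/6)*a = a + 47*a/6 = 53*a/6)
j((4 + 1*(-5)) - 10, -38) - 1*(-4732) = 53*((4 + 1*(-5)) - 10)/6 - 1*(-4732) = 53*((4 - 5) - 10)/6 + 4732 = 53*(-1 - 10)/6 + 4732 = (53/6)*(-11) + 4732 = -583/6 + 4732 = 27809/6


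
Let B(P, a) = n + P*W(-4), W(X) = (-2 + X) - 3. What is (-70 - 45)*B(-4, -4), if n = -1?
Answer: -4025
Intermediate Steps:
W(X) = -5 + X
B(P, a) = -1 - 9*P (B(P, a) = -1 + P*(-5 - 4) = -1 + P*(-9) = -1 - 9*P)
(-70 - 45)*B(-4, -4) = (-70 - 45)*(-1 - 9*(-4)) = -115*(-1 + 36) = -115*35 = -4025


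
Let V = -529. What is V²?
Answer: 279841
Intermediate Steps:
V² = (-529)² = 279841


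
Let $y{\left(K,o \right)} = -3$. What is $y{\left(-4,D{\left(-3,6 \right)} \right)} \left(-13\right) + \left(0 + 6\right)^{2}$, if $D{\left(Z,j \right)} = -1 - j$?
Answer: $75$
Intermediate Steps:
$y{\left(-4,D{\left(-3,6 \right)} \right)} \left(-13\right) + \left(0 + 6\right)^{2} = \left(-3\right) \left(-13\right) + \left(0 + 6\right)^{2} = 39 + 6^{2} = 39 + 36 = 75$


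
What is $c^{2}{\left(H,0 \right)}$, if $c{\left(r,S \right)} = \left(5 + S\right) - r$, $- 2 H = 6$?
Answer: $64$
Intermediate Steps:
$H = -3$ ($H = \left(- \frac{1}{2}\right) 6 = -3$)
$c{\left(r,S \right)} = 5 + S - r$
$c^{2}{\left(H,0 \right)} = \left(5 + 0 - -3\right)^{2} = \left(5 + 0 + 3\right)^{2} = 8^{2} = 64$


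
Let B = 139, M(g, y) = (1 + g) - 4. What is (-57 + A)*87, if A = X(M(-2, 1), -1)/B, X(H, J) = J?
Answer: -689388/139 ≈ -4959.6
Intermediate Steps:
M(g, y) = -3 + g
A = -1/139 ≈ -0.0071942
(-57 + A)*87 = (-57 - 1/139)*87 = -7924/139*87 = -689388/139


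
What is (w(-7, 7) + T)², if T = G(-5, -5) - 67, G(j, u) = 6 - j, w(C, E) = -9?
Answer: 4225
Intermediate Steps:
T = -56 (T = (6 - 1*(-5)) - 67 = (6 + 5) - 67 = 11 - 67 = -56)
(w(-7, 7) + T)² = (-9 - 56)² = (-65)² = 4225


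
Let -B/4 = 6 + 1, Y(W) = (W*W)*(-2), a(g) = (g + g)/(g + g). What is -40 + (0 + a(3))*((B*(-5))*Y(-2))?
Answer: -1160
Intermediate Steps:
a(g) = 1 (a(g) = (2*g)/((2*g)) = (2*g)*(1/(2*g)) = 1)
Y(W) = -2*W² (Y(W) = W²*(-2) = -2*W²)
B = -28 (B = -4*(6 + 1) = -4*7 = -28)
-40 + (0 + a(3))*((B*(-5))*Y(-2)) = -40 + (0 + 1)*((-28*(-5))*(-2*(-2)²)) = -40 + 1*(140*(-2*4)) = -40 + 1*(140*(-8)) = -40 + 1*(-1120) = -40 - 1120 = -1160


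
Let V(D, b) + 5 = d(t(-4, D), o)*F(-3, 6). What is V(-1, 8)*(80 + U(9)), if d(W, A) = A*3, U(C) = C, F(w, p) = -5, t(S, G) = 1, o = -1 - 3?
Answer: 4895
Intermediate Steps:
o = -4
d(W, A) = 3*A
V(D, b) = 55 (V(D, b) = -5 + (3*(-4))*(-5) = -5 - 12*(-5) = -5 + 60 = 55)
V(-1, 8)*(80 + U(9)) = 55*(80 + 9) = 55*89 = 4895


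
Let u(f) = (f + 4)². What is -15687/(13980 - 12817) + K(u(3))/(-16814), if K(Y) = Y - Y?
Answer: -15687/1163 ≈ -13.488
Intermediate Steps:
u(f) = (4 + f)²
K(Y) = 0
-15687/(13980 - 12817) + K(u(3))/(-16814) = -15687/(13980 - 12817) + 0/(-16814) = -15687/1163 + 0*(-1/16814) = -15687*1/1163 + 0 = -15687/1163 + 0 = -15687/1163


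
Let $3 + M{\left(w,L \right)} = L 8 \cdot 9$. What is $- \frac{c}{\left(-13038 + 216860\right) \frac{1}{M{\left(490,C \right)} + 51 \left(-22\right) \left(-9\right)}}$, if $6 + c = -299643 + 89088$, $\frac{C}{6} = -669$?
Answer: $- \frac{58728200193}{203822} \approx -2.8813 \cdot 10^{5}$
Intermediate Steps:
$C = -4014$ ($C = 6 \left(-669\right) = -4014$)
$M{\left(w,L \right)} = -3 + 72 L$ ($M{\left(w,L \right)} = -3 + L 8 \cdot 9 = -3 + 8 L 9 = -3 + 72 L$)
$c = -210561$ ($c = -6 + \left(-299643 + 89088\right) = -6 - 210555 = -210561$)
$- \frac{c}{\left(-13038 + 216860\right) \frac{1}{M{\left(490,C \right)} + 51 \left(-22\right) \left(-9\right)}} = - \frac{-210561}{\left(-13038 + 216860\right) \frac{1}{\left(-3 + 72 \left(-4014\right)\right) + 51 \left(-22\right) \left(-9\right)}} = - \frac{-210561}{203822 \frac{1}{\left(-3 - 289008\right) - -10098}} = - \frac{-210561}{203822 \frac{1}{-289011 + 10098}} = - \frac{-210561}{203822 \frac{1}{-278913}} = - \frac{-210561}{203822 \left(- \frac{1}{278913}\right)} = - \frac{-210561}{- \frac{203822}{278913}} = - \frac{\left(-210561\right) \left(-278913\right)}{203822} = \left(-1\right) \frac{58728200193}{203822} = - \frac{58728200193}{203822}$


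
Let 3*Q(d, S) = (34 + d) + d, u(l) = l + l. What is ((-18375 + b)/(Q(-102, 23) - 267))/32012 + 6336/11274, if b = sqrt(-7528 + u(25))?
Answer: 32927916387/58406182108 - 3*I*sqrt(7478)/31083652 ≈ 0.56377 - 8.3461e-6*I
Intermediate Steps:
u(l) = 2*l
Q(d, S) = 34/3 + 2*d/3 (Q(d, S) = ((34 + d) + d)/3 = (34 + 2*d)/3 = 34/3 + 2*d/3)
b = I*sqrt(7478) (b = sqrt(-7528 + 2*25) = sqrt(-7528 + 50) = sqrt(-7478) = I*sqrt(7478) ≈ 86.475*I)
((-18375 + b)/(Q(-102, 23) - 267))/32012 + 6336/11274 = ((-18375 + I*sqrt(7478))/((34/3 + (2/3)*(-102)) - 267))/32012 + 6336/11274 = ((-18375 + I*sqrt(7478))/((34/3 - 68) - 267))*(1/32012) + 6336*(1/11274) = ((-18375 + I*sqrt(7478))/(-170/3 - 267))*(1/32012) + 1056/1879 = ((-18375 + I*sqrt(7478))/(-971/3))*(1/32012) + 1056/1879 = ((-18375 + I*sqrt(7478))*(-3/971))*(1/32012) + 1056/1879 = (55125/971 - 3*I*sqrt(7478)/971)*(1/32012) + 1056/1879 = (55125/31083652 - 3*I*sqrt(7478)/31083652) + 1056/1879 = 32927916387/58406182108 - 3*I*sqrt(7478)/31083652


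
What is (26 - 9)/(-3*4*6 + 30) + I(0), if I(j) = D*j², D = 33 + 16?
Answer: -17/42 ≈ -0.40476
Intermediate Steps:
D = 49
I(j) = 49*j²
(26 - 9)/(-3*4*6 + 30) + I(0) = (26 - 9)/(-3*4*6 + 30) + 49*0² = 17/(-12*6 + 30) + 49*0 = 17/(-72 + 30) + 0 = 17/(-42) + 0 = -1/42*17 + 0 = -17/42 + 0 = -17/42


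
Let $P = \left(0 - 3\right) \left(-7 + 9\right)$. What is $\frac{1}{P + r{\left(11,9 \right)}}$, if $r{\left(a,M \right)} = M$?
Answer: $\frac{1}{3} \approx 0.33333$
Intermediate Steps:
$P = -6$ ($P = \left(-3\right) 2 = -6$)
$\frac{1}{P + r{\left(11,9 \right)}} = \frac{1}{-6 + 9} = \frac{1}{3}$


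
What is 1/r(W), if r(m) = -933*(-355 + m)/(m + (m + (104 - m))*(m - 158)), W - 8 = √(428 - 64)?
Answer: -5372204/112001985 + 41686*√91/112001985 ≈ -0.044415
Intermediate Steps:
W = 8 + 2*√91 (W = 8 + √(428 - 64) = 8 + √364 = 8 + 2*√91 ≈ 27.079)
r(m) = -933*(-355 + m)/(-16432 + 105*m) (r(m) = -933*(-355 + m)/(m + 104*(-158 + m)) = -933*(-355 + m)/(m + (-16432 + 104*m)) = -933*(-355 + m)/(-16432 + 105*m))
1/r(W) = 1/(933*(355 - (8 + 2*√91))/(-16432 + 105*(8 + 2*√91))) = 1/(933*(355 + (-8 - 2*√91))/(-16432 + (840 + 210*√91))) = 1/(933*(347 - 2*√91)/(-15592 + 210*√91)) = (-15592 + 210*√91)/(933*(347 - 2*√91))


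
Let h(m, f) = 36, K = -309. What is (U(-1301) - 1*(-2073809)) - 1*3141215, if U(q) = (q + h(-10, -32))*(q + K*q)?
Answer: -507963026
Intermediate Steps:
U(q) = -308*q*(36 + q) (U(q) = (q + 36)*(q - 309*q) = (36 + q)*(-308*q) = -308*q*(36 + q))
(U(-1301) - 1*(-2073809)) - 1*3141215 = (-308*(-1301)*(36 - 1301) - 1*(-2073809)) - 1*3141215 = (-308*(-1301)*(-1265) + 2073809) - 3141215 = (-506895620 + 2073809) - 3141215 = -504821811 - 3141215 = -507963026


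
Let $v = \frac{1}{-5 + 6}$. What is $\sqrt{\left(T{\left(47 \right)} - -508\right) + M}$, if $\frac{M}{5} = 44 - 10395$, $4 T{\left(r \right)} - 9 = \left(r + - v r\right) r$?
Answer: $\frac{i \sqrt{204979}}{2} \approx 226.37 i$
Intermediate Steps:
$v = 1$ ($v = 1^{-1} = 1$)
$T{\left(r \right)} = \frac{9}{4}$ ($T{\left(r \right)} = \frac{9}{4} + \frac{\left(r + \left(-1\right) 1 r\right) r}{4} = \frac{9}{4} + \frac{\left(r - r\right) r}{4} = \frac{9}{4} + \frac{0 r}{4} = \frac{9}{4} + \frac{1}{4} \cdot 0 = \frac{9}{4} + 0 = \frac{9}{4}$)
$M = -51755$ ($M = 5 \left(44 - 10395\right) = 5 \left(-10351\right) = -51755$)
$\sqrt{\left(T{\left(47 \right)} - -508\right) + M} = \sqrt{\left(\frac{9}{4} - -508\right) - 51755} = \sqrt{\left(\frac{9}{4} + 508\right) - 51755} = \sqrt{\frac{2041}{4} - 51755} = \sqrt{- \frac{204979}{4}} = \frac{i \sqrt{204979}}{2}$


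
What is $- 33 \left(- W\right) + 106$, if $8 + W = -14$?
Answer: $-620$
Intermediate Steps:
$W = -22$ ($W = -8 - 14 = -22$)
$- 33 \left(- W\right) + 106 = - 33 \left(\left(-1\right) \left(-22\right)\right) + 106 = \left(-33\right) 22 + 106 = -726 + 106 = -620$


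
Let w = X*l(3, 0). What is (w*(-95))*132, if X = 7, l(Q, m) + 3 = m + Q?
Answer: 0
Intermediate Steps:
l(Q, m) = -3 + Q + m (l(Q, m) = -3 + (m + Q) = -3 + (Q + m) = -3 + Q + m)
w = 0 (w = 7*(-3 + 3 + 0) = 7*0 = 0)
(w*(-95))*132 = (0*(-95))*132 = 0*132 = 0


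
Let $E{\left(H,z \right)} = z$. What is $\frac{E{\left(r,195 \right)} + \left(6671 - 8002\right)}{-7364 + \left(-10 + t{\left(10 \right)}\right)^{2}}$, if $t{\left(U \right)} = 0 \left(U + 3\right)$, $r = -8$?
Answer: $\frac{71}{454} \approx 0.15639$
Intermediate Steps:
$t{\left(U \right)} = 0$ ($t{\left(U \right)} = 0 \left(3 + U\right) = 0$)
$\frac{E{\left(r,195 \right)} + \left(6671 - 8002\right)}{-7364 + \left(-10 + t{\left(10 \right)}\right)^{2}} = \frac{195 + \left(6671 - 8002\right)}{-7364 + \left(-10 + 0\right)^{2}} = \frac{195 - 1331}{-7364 + \left(-10\right)^{2}} = - \frac{1136}{-7364 + 100} = - \frac{1136}{-7264} = \left(-1136\right) \left(- \frac{1}{7264}\right) = \frac{71}{454}$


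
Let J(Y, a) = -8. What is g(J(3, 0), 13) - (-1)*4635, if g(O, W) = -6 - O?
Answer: 4637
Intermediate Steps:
g(J(3, 0), 13) - (-1)*4635 = (-6 - 1*(-8)) - (-1)*4635 = (-6 + 8) - 1*(-4635) = 2 + 4635 = 4637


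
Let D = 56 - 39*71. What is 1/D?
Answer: -1/2713 ≈ -0.00036860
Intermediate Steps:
D = -2713 (D = 56 - 2769 = -2713)
1/D = 1/(-2713) = -1/2713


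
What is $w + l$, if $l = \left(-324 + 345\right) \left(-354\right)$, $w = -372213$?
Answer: $-379647$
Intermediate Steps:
$l = -7434$ ($l = 21 \left(-354\right) = -7434$)
$w + l = -372213 - 7434 = -379647$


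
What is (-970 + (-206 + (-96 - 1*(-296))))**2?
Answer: 952576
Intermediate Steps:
(-970 + (-206 + (-96 - 1*(-296))))**2 = (-970 + (-206 + (-96 + 296)))**2 = (-970 + (-206 + 200))**2 = (-970 - 6)**2 = (-976)**2 = 952576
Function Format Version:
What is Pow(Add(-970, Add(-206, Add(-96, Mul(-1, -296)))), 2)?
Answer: 952576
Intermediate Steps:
Pow(Add(-970, Add(-206, Add(-96, Mul(-1, -296)))), 2) = Pow(Add(-970, Add(-206, Add(-96, 296))), 2) = Pow(Add(-970, Add(-206, 200)), 2) = Pow(Add(-970, -6), 2) = Pow(-976, 2) = 952576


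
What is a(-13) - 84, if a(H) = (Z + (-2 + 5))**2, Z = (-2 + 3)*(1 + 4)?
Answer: -20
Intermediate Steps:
Z = 5 (Z = 1*5 = 5)
a(H) = 64 (a(H) = (5 + (-2 + 5))**2 = (5 + 3)**2 = 8**2 = 64)
a(-13) - 84 = 64 - 84 = -20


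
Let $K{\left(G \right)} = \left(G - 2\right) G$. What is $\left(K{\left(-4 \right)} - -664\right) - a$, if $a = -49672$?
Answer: $50360$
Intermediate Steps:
$K{\left(G \right)} = G \left(-2 + G\right)$ ($K{\left(G \right)} = \left(-2 + G\right) G = G \left(-2 + G\right)$)
$\left(K{\left(-4 \right)} - -664\right) - a = \left(- 4 \left(-2 - 4\right) - -664\right) - -49672 = \left(\left(-4\right) \left(-6\right) + 664\right) + 49672 = \left(24 + 664\right) + 49672 = 688 + 49672 = 50360$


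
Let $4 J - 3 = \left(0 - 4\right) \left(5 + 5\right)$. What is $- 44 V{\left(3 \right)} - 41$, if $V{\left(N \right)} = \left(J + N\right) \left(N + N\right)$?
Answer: $1609$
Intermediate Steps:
$J = - \frac{37}{4}$ ($J = \frac{3}{4} + \frac{\left(0 - 4\right) \left(5 + 5\right)}{4} = \frac{3}{4} + \frac{\left(-4\right) 10}{4} = \frac{3}{4} + \frac{1}{4} \left(-40\right) = \frac{3}{4} - 10 = - \frac{37}{4} \approx -9.25$)
$V{\left(N \right)} = 2 N \left(- \frac{37}{4} + N\right)$ ($V{\left(N \right)} = \left(- \frac{37}{4} + N\right) \left(N + N\right) = \left(- \frac{37}{4} + N\right) 2 N = 2 N \left(- \frac{37}{4} + N\right)$)
$- 44 V{\left(3 \right)} - 41 = - 44 \cdot \frac{1}{2} \cdot 3 \left(-37 + 4 \cdot 3\right) - 41 = - 44 \cdot \frac{1}{2} \cdot 3 \left(-37 + 12\right) - 41 = - 44 \cdot \frac{1}{2} \cdot 3 \left(-25\right) - 41 = \left(-44\right) \left(- \frac{75}{2}\right) - 41 = 1650 - 41 = 1609$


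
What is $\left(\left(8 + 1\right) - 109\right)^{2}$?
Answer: $10000$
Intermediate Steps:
$\left(\left(8 + 1\right) - 109\right)^{2} = \left(9 - 109\right)^{2} = \left(-100\right)^{2} = 10000$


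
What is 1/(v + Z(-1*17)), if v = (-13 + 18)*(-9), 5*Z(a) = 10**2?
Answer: -1/25 ≈ -0.040000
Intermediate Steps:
Z(a) = 20 (Z(a) = (1/5)*10**2 = (1/5)*100 = 20)
v = -45 (v = 5*(-9) = -45)
1/(v + Z(-1*17)) = 1/(-45 + 20) = 1/(-25) = -1/25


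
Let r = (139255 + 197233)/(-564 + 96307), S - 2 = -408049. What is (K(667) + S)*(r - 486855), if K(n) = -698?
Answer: 19052676088239865/95743 ≈ 1.9900e+11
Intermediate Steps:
S = -408047 (S = 2 - 408049 = -408047)
r = 336488/95743 ≈ 3.5145
(K(667) + S)*(r - 486855) = (-698 - 408047)*(336488/95743 - 486855) = -408745*(-46612621777/95743) = 19052676088239865/95743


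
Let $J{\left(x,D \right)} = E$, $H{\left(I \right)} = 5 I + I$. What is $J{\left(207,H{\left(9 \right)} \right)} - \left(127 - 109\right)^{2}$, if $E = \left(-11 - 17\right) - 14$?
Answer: $-366$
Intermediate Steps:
$E = -42$ ($E = -28 - 14 = -42$)
$H{\left(I \right)} = 6 I$
$J{\left(x,D \right)} = -42$
$J{\left(207,H{\left(9 \right)} \right)} - \left(127 - 109\right)^{2} = -42 - \left(127 - 109\right)^{2} = -42 - 18^{2} = -42 - 324 = -366$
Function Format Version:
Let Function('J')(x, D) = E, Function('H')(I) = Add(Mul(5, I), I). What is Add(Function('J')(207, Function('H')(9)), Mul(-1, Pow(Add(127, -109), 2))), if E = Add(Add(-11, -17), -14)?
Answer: -366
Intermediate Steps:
E = -42 (E = Add(-28, -14) = -42)
Function('H')(I) = Mul(6, I)
Function('J')(x, D) = -42
Add(Function('J')(207, Function('H')(9)), Mul(-1, Pow(Add(127, -109), 2))) = Add(-42, Mul(-1, Pow(Add(127, -109), 2))) = Add(-42, Mul(-1, Pow(18, 2))) = Add(-42, Mul(-1, 324)) = Add(-42, -324) = -366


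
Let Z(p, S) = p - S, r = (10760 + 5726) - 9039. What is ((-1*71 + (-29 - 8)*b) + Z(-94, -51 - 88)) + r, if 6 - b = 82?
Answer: 10233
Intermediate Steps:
b = -76 (b = 6 - 1*82 = 6 - 82 = -76)
r = 7447 (r = 16486 - 9039 = 7447)
((-1*71 + (-29 - 8)*b) + Z(-94, -51 - 88)) + r = ((-1*71 + (-29 - 8)*(-76)) + (-94 - (-51 - 88))) + 7447 = ((-71 - 37*(-76)) + (-94 - 1*(-139))) + 7447 = ((-71 + 2812) + (-94 + 139)) + 7447 = (2741 + 45) + 7447 = 2786 + 7447 = 10233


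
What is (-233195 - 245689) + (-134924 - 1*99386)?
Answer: -713194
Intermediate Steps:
(-233195 - 245689) + (-134924 - 1*99386) = -478884 + (-134924 - 99386) = -478884 - 234310 = -713194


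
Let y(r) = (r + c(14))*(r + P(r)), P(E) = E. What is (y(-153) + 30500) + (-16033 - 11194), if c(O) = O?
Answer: 45807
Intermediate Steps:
y(r) = 2*r*(14 + r) (y(r) = (r + 14)*(r + r) = (14 + r)*(2*r) = 2*r*(14 + r))
(y(-153) + 30500) + (-16033 - 11194) = (2*(-153)*(14 - 153) + 30500) + (-16033 - 11194) = (2*(-153)*(-139) + 30500) - 27227 = (42534 + 30500) - 27227 = 73034 - 27227 = 45807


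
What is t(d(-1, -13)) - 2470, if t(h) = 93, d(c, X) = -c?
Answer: -2377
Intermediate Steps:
t(d(-1, -13)) - 2470 = 93 - 2470 = -2377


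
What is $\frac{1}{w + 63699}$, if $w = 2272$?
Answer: $\frac{1}{65971} \approx 1.5158 \cdot 10^{-5}$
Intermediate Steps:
$\frac{1}{w + 63699} = \frac{1}{2272 + 63699} = \frac{1}{65971}$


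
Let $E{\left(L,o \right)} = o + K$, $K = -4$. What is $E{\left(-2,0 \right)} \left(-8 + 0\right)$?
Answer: $32$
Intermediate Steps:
$E{\left(L,o \right)} = -4 + o$ ($E{\left(L,o \right)} = o - 4 = -4 + o$)
$E{\left(-2,0 \right)} \left(-8 + 0\right) = \left(-4 + 0\right) \left(-8 + 0\right) = \left(-4\right) \left(-8\right) = 32$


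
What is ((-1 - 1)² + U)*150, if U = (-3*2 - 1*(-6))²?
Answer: 600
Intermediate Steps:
U = 0 (U = (-6 + 6)² = 0² = 0)
((-1 - 1)² + U)*150 = ((-1 - 1)² + 0)*150 = ((-2)² + 0)*150 = (4 + 0)*150 = 4*150 = 600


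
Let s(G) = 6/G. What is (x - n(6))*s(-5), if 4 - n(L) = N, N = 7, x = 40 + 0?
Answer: -258/5 ≈ -51.600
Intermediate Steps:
x = 40
n(L) = -3 (n(L) = 4 - 1*7 = 4 - 7 = -3)
(x - n(6))*s(-5) = (40 - 1*(-3))*(6/(-5)) = (40 + 3)*(6*(-⅕)) = 43*(-6/5) = -258/5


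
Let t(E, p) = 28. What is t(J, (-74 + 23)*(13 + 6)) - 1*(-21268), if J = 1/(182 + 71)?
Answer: 21296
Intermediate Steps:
J = 1/253 ≈ 0.0039526
t(J, (-74 + 23)*(13 + 6)) - 1*(-21268) = 28 - 1*(-21268) = 28 + 21268 = 21296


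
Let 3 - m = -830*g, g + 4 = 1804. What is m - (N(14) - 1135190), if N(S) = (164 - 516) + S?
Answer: 2629531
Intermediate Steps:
g = 1800 (g = -4 + 1804 = 1800)
N(S) = -352 + S
m = 1494003 (m = 3 - (-830)*1800 = 3 - 1*(-1494000) = 3 + 1494000 = 1494003)
m - (N(14) - 1135190) = 1494003 - ((-352 + 14) - 1135190) = 1494003 - (-338 - 1135190) = 1494003 - 1*(-1135528) = 1494003 + 1135528 = 2629531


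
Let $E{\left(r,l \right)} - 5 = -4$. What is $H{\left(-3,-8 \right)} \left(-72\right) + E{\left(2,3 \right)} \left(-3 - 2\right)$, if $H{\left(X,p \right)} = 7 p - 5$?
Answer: $4387$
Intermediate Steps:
$H{\left(X,p \right)} = -5 + 7 p$
$E{\left(r,l \right)} = 1$ ($E{\left(r,l \right)} = 5 - 4 = 1$)
$H{\left(-3,-8 \right)} \left(-72\right) + E{\left(2,3 \right)} \left(-3 - 2\right) = \left(-5 + 7 \left(-8\right)\right) \left(-72\right) + 1 \left(-3 - 2\right) = \left(-5 - 56\right) \left(-72\right) + 1 \left(-5\right) = \left(-61\right) \left(-72\right) - 5 = 4392 - 5 = 4387$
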